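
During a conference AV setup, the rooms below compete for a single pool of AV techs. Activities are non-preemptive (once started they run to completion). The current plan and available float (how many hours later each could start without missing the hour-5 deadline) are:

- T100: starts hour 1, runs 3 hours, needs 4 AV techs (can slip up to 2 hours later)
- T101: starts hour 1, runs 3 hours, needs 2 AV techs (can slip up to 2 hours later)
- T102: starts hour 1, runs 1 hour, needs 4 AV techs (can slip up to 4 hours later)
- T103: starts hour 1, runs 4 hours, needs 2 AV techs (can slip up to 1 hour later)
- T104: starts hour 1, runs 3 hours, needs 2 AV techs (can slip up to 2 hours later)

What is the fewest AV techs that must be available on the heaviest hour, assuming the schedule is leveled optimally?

10

Early-start (T100@1, T101@1, T102@1, T103@1, T104@1) gives peak 14: h1:14  h2:10  h3:10  h4:2  h5:0.
Shift T103→2, T104→2.
Schedule T100@1, T101@1, T102@1, T103@2, T104@2: h1:10  h2:10  h3:10  h4:4  h5:2 — peak 10.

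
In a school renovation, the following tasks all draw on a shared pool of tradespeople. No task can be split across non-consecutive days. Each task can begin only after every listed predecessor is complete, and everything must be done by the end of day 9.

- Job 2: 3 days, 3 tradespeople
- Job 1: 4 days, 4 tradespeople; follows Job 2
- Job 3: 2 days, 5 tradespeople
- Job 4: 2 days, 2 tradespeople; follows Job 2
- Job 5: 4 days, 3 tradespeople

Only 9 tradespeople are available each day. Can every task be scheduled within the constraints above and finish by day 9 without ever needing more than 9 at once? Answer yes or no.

yes

Schedule Job 2@1, Job 1@4, Job 3@8, Job 4@5, Job 5@1: d1:6  d2:6  d3:6  d4:7  d5:6  d6:6  d7:4  d8:5  d9:5 — peak 7 ≤ 9.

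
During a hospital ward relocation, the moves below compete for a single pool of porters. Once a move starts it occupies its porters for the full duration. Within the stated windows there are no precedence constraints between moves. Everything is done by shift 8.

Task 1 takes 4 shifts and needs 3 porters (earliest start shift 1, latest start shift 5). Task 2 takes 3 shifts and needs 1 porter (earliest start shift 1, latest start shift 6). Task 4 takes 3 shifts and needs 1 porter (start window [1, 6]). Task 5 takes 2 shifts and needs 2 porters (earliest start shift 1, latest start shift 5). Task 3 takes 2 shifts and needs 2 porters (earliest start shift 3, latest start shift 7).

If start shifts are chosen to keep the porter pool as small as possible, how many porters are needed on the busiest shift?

Early-start (Task 1@1, Task 2@1, Task 4@1, Task 5@1, Task 3@3) gives peak 7: s1:7  s2:7  s3:7  s4:5  s5:0  s6:0  s7:0  s8:0.
Shift Task 4→4, Task 5→5, Task 3→7.
Schedule Task 1@1, Task 2@1, Task 4@4, Task 5@5, Task 3@7: s1:4  s2:4  s3:4  s4:4  s5:3  s6:3  s7:2  s8:2 — peak 4.
Total porter-shifts = 26 over 8 shifts ⇒ peak ≥ ⌈26/8⌉ = 4, so 4 is optimal.

4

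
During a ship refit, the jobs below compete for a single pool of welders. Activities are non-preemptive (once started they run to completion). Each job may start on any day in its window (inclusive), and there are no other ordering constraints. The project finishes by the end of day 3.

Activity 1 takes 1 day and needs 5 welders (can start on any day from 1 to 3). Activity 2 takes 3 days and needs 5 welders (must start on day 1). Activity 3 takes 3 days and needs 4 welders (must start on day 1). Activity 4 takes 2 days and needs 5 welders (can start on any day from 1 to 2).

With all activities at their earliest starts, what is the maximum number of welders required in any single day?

Early-start schedule: Activity 1@1, Activity 2@1, Activity 3@1, Activity 4@1.
Load per day: day 1: 19, day 2: 14, day 3: 9.
Peak is 19.

19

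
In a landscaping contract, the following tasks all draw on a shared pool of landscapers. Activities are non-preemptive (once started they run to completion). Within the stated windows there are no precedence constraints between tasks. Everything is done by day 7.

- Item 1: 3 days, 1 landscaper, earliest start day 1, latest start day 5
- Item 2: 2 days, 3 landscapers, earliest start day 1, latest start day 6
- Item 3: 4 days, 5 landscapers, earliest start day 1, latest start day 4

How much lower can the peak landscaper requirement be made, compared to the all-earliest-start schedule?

4

Early-start peak: d1:9  d2:9  d3:6  d4:5  d5:0  d6:0  d7:0 ⇒ 9.
Leveled (Item 1@1, Item 2@1, Item 3@4): d1:4  d2:4  d3:1  d4:5  d5:5  d6:5  d7:5 ⇒ 5.
Reduction 9 − 5 = 4.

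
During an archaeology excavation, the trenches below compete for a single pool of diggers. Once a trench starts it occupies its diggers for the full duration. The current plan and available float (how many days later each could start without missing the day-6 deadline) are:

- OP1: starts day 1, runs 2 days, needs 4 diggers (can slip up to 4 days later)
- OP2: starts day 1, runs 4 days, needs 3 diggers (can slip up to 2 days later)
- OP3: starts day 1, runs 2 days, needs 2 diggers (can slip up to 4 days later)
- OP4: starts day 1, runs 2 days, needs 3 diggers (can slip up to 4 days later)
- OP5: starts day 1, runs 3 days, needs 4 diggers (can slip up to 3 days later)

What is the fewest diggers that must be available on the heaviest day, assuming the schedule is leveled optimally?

8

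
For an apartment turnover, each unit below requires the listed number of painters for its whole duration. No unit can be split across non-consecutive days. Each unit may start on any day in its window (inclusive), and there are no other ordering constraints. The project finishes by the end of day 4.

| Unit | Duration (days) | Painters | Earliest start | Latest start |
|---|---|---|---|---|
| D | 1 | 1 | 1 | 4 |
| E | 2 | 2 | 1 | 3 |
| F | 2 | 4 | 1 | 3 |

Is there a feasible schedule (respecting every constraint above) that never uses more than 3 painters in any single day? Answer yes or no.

Total painter-days = 13; over 4 days the average is 13/4 > 3, so some day must exceed 3.

no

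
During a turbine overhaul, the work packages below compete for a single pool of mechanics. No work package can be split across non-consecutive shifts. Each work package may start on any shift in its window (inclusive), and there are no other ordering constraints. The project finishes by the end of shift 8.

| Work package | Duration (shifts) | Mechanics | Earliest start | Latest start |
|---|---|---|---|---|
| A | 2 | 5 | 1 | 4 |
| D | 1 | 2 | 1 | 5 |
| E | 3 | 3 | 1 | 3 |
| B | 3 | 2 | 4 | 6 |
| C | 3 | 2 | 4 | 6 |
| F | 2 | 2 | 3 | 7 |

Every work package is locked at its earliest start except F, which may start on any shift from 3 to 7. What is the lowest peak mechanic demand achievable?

10

F@3: s1:10  s2:8  s3:5  s4:6  s5:4  s6:4  s7:0  s8:0 → peak 10
F@4: s1:10  s2:8  s3:3  s4:6  s5:6  s6:4  s7:0  s8:0 → peak 10
F@5: s1:10  s2:8  s3:3  s4:4  s5:6  s6:6  s7:0  s8:0 → peak 10
F@6: s1:10  s2:8  s3:3  s4:4  s5:4  s6:6  s7:2  s8:0 → peak 10
F@7: s1:10  s2:8  s3:3  s4:4  s5:4  s6:4  s7:2  s8:2 → peak 10
Best is F@3, peak 10.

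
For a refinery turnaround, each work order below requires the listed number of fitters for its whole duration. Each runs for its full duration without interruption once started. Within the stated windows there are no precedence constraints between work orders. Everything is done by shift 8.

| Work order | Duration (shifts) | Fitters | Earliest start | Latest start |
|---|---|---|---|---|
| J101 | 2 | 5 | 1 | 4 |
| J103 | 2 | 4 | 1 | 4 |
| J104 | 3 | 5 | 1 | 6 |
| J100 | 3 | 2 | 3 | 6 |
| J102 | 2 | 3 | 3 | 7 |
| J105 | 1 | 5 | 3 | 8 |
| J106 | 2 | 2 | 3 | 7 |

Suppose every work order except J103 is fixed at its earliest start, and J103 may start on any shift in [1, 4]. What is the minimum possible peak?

17

J103@1: s1:14  s2:14  s3:17  s4:7  s5:2  s6:0  s7:0  s8:0 → peak 17
J103@2: s1:10  s2:14  s3:21  s4:7  s5:2  s6:0  s7:0  s8:0 → peak 21
J103@3: s1:10  s2:10  s3:21  s4:11  s5:2  s6:0  s7:0  s8:0 → peak 21
J103@4: s1:10  s2:10  s3:17  s4:11  s5:6  s6:0  s7:0  s8:0 → peak 17
Best is J103@1, peak 17.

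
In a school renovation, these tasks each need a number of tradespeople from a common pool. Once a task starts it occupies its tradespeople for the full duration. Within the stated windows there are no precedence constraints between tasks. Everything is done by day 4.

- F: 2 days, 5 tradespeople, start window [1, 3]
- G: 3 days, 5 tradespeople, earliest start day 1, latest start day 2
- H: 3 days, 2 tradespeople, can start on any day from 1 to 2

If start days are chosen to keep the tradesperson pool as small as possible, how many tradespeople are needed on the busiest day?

12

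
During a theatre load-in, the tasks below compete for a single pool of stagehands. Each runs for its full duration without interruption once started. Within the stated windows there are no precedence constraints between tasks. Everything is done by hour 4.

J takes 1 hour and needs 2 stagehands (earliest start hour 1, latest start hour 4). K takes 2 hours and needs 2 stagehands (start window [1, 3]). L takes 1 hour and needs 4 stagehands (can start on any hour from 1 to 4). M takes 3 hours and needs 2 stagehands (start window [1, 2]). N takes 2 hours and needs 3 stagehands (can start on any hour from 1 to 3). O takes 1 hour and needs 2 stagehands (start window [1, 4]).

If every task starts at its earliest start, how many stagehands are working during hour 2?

7

At early start, hour 2 has: K, M, N.
Demand: 2 + 2 + 3 = 7.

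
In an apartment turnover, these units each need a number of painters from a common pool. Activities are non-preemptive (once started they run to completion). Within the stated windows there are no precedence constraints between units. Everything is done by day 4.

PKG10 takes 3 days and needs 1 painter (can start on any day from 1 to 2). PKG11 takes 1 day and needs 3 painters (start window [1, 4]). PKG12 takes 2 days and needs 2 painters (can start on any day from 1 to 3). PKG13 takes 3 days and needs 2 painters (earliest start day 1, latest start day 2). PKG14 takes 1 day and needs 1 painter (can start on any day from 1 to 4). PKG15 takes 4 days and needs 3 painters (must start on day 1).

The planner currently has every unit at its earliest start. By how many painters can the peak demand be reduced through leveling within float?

4

Early-start peak: d1:12  d2:8  d3:6  d4:3 ⇒ 12.
Leveled (PKG10@1, PKG11@1, PKG12@2, PKG13@2, PKG14@1, PKG15@1): d1:8  d2:8  d3:8  d4:5 ⇒ 8.
Reduction 12 − 8 = 4.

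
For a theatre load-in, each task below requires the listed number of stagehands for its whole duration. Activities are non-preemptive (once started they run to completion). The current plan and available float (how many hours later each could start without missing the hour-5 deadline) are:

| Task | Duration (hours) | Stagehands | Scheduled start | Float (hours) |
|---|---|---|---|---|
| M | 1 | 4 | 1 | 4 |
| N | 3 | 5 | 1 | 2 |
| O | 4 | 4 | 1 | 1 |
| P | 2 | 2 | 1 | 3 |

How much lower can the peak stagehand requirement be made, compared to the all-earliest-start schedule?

Early-start peak: h1:15  h2:11  h3:9  h4:4  h5:0 ⇒ 15.
Leveled (M@1, N@1, O@2, P@4): h1:9  h2:9  h3:9  h4:6  h5:6 ⇒ 9.
Reduction 15 − 9 = 6.

6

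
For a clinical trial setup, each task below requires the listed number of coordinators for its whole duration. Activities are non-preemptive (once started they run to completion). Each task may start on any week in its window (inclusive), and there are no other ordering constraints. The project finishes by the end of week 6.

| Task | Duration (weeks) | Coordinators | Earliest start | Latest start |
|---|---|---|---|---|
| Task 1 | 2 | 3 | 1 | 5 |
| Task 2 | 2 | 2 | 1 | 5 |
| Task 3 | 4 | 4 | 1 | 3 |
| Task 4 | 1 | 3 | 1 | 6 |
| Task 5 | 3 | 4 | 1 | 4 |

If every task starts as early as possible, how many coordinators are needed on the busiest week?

Early-start schedule: Task 1@1, Task 2@1, Task 3@1, Task 4@1, Task 5@1.
Load per week: week 1: 16, week 2: 13, week 3: 8, week 4: 4, week 5: 0, week 6: 0.
Peak is 16.

16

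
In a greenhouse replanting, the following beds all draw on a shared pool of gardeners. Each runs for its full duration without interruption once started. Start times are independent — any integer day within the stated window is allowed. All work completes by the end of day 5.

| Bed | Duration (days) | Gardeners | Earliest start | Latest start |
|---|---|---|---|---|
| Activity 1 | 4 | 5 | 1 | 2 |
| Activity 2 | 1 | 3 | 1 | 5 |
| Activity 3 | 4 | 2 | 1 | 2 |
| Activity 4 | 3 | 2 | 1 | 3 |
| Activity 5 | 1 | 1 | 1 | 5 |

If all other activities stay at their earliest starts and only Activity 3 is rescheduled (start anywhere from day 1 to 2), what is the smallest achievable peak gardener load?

11

Activity 3@1: d1:13  d2:9  d3:9  d4:7  d5:0 → peak 13
Activity 3@2: d1:11  d2:9  d3:9  d4:7  d5:2 → peak 11
Best is Activity 3@2, peak 11.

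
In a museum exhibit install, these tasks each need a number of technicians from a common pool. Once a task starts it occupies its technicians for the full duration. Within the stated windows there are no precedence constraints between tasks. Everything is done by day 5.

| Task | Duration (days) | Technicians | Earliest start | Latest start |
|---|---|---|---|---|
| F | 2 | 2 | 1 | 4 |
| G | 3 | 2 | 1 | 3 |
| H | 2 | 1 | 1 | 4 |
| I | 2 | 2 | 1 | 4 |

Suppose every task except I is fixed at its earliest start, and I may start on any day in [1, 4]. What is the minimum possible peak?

5

I@1: d1:7  d2:7  d3:2  d4:0  d5:0 → peak 7
I@2: d1:5  d2:7  d3:4  d4:0  d5:0 → peak 7
I@3: d1:5  d2:5  d3:4  d4:2  d5:0 → peak 5
I@4: d1:5  d2:5  d3:2  d4:2  d5:2 → peak 5
Best is I@3, peak 5.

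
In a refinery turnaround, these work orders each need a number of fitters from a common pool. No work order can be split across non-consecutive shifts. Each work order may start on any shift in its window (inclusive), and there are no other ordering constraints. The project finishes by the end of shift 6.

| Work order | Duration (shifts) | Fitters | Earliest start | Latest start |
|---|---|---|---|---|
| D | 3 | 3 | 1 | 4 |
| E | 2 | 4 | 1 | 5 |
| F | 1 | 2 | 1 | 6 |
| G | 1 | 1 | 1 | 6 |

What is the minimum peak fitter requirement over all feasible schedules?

Early-start (D@1, E@1, F@1, G@1) gives peak 10: s1:10  s2:7  s3:3  s4:0  s5:0  s6:0.
Shift E→4, F→6.
Schedule D@1, E@4, F@6, G@1: s1:4  s2:3  s3:3  s4:4  s5:4  s6:2 — peak 4.
Total fitter-shifts = 20 over 6 shifts ⇒ peak ≥ ⌈20/6⌉ = 4, so 4 is optimal.

4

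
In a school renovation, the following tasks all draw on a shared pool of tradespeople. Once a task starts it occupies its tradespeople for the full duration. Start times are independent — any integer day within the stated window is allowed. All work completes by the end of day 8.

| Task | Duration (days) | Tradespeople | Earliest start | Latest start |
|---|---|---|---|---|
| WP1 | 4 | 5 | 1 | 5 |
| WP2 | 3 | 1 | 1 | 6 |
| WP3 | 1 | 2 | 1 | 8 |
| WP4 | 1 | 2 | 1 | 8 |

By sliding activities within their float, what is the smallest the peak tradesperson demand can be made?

5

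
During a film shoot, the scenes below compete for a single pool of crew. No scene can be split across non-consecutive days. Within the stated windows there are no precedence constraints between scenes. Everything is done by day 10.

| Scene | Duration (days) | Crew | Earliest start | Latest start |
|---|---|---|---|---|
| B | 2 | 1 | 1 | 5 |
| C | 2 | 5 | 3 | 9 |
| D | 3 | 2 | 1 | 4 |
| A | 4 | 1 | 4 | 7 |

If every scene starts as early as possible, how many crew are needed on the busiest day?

Early-start schedule: B@1, C@3, D@1, A@4.
Load per day: day 1: 3, day 2: 3, day 3: 7, day 4: 6, day 5: 1, day 6: 1, day 7: 1, day 8: 0, day 9: 0, day 10: 0.
Peak is 7.

7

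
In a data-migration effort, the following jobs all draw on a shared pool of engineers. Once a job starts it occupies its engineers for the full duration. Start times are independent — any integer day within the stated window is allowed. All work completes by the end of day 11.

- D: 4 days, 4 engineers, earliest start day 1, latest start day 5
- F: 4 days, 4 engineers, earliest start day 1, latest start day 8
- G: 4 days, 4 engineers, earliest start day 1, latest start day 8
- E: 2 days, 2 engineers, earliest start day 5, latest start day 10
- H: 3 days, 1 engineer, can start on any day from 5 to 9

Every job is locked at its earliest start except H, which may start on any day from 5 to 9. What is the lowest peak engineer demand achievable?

12

H@5: d1:12  d2:12  d3:12  d4:12  d5:3  d6:3  d7:1  d8:0  d9:0  d10:0  d11:0 → peak 12
H@6: d1:12  d2:12  d3:12  d4:12  d5:2  d6:3  d7:1  d8:1  d9:0  d10:0  d11:0 → peak 12
H@7: d1:12  d2:12  d3:12  d4:12  d5:2  d6:2  d7:1  d8:1  d9:1  d10:0  d11:0 → peak 12
H@8: d1:12  d2:12  d3:12  d4:12  d5:2  d6:2  d7:0  d8:1  d9:1  d10:1  d11:0 → peak 12
H@9: d1:12  d2:12  d3:12  d4:12  d5:2  d6:2  d7:0  d8:0  d9:1  d10:1  d11:1 → peak 12
Best is H@5, peak 12.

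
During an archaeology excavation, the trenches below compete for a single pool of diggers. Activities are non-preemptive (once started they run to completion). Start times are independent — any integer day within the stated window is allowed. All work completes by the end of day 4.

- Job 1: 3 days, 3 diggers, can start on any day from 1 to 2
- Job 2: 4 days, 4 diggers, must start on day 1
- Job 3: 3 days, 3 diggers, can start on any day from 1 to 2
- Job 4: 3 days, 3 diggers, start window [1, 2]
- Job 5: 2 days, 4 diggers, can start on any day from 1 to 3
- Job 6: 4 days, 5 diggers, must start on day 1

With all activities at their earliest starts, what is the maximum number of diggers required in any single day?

22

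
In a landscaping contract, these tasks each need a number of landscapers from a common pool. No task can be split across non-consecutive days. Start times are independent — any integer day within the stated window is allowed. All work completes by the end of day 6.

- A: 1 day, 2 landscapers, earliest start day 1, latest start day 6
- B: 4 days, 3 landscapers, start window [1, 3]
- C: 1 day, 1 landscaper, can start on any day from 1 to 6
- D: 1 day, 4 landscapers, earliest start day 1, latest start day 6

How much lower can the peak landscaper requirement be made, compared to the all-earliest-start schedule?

6

Early-start peak: d1:10  d2:3  d3:3  d4:3  d5:0  d6:0 ⇒ 10.
Leveled (A@1, B@2, C@1, D@6): d1:3  d2:3  d3:3  d4:3  d5:3  d6:4 ⇒ 4.
Reduction 10 − 4 = 6.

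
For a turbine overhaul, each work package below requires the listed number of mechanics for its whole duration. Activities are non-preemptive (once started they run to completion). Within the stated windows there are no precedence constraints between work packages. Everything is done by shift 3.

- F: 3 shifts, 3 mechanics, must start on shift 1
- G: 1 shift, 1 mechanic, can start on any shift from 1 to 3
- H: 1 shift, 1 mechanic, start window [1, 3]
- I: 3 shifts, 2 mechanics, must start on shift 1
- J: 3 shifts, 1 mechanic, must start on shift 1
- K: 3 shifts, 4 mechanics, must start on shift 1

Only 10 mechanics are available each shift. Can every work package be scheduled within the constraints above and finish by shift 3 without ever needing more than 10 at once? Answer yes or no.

no

Total mechanic-shifts = 32; over 3 shifts the average is 32/3 > 10, so some shift must exceed 10.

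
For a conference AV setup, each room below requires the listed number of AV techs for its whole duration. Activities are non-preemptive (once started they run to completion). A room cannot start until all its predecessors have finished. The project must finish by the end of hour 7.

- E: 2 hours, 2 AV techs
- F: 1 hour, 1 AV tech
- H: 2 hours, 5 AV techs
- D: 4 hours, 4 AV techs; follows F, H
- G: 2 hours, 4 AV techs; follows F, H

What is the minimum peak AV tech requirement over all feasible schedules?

Schedule E@1, F@1, H@1, D@3, G@3: h1:8  h2:7  h3:8  h4:8  h5:4  h6:4  h7:0 — peak 8.

8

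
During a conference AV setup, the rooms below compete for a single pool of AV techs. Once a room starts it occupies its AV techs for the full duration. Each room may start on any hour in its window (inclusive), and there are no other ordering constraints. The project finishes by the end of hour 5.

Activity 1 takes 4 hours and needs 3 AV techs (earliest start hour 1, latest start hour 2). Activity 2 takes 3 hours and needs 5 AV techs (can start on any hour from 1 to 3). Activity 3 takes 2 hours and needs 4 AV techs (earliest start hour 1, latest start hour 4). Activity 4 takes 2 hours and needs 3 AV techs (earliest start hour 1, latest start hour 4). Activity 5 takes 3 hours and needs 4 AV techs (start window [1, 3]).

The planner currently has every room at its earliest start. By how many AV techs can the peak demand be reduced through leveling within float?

7

Early-start peak: h1:19  h2:19  h3:12  h4:3  h5:0 ⇒ 19.
Leveled (Activity 1@1, Activity 2@1, Activity 3@1, Activity 4@4, Activity 5@3): h1:12  h2:12  h3:12  h4:10  h5:7 ⇒ 12.
Reduction 19 − 12 = 7.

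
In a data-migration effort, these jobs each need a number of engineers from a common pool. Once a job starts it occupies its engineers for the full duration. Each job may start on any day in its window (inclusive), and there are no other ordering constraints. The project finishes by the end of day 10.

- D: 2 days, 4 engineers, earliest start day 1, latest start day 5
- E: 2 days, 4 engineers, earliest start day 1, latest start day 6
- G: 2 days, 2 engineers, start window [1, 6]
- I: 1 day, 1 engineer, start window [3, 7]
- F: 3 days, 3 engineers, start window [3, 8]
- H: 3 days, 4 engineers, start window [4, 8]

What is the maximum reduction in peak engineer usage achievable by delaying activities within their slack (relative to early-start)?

5

Early-start peak: d1:10  d2:10  d3:4  d4:7  d5:7  d6:4  d7:0  d8:0  d9:0  d10:0 ⇒ 10.
Leveled (D@1, E@3, G@5, I@3, F@5, H@8): d1:4  d2:4  d3:5  d4:4  d5:5  d6:5  d7:3  d8:4  d9:4  d10:4 ⇒ 5.
Reduction 10 − 5 = 5.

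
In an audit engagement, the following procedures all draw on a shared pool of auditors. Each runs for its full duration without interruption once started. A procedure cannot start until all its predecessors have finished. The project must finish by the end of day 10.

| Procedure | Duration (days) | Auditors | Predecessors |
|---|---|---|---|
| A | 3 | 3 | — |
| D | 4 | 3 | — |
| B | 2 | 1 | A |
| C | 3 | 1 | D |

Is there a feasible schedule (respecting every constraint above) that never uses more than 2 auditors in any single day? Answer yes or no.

no

Total auditor-days = 26; over 10 days the average is 26/10 > 2, so some day must exceed 2.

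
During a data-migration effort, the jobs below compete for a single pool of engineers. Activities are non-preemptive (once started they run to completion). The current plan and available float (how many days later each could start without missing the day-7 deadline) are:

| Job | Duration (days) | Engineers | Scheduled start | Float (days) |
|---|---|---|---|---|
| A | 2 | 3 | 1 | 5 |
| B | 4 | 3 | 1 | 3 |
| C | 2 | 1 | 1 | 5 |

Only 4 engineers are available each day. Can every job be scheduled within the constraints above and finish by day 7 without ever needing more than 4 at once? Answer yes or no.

Schedule A@1, B@3, C@1: d1:4  d2:4  d3:3  d4:3  d5:3  d6:3  d7:0 — peak 4 ≤ 4.

yes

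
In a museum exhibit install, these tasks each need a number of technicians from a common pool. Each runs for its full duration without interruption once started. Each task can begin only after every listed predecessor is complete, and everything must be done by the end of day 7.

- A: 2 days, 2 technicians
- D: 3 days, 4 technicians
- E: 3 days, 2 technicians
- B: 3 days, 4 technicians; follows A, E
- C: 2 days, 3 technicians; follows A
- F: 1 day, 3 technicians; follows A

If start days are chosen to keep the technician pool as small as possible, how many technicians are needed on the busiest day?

Early-start (A@1, D@1, E@1, B@4, C@3, F@3) gives peak 12: d1:8  d2:8  d3:12  d4:7  d5:4  d6:4  d7:0.
Shift C→4, F→6.
Schedule A@1, D@1, E@1, B@4, C@4, F@6: d1:8  d2:8  d3:6  d4:7  d5:7  d6:7  d7:0 — peak 8.

8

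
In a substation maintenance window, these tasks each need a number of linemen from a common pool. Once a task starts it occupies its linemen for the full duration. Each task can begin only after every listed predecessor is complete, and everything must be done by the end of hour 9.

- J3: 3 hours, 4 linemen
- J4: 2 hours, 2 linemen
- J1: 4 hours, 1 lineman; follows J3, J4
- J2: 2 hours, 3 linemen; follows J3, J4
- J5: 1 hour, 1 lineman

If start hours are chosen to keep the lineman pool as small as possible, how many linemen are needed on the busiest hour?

4

Early-start (J3@1, J4@1, J1@4, J2@4, J5@1) gives peak 7: h1:7  h2:6  h3:4  h4:4  h5:4  h6:1  h7:1  h8:0  h9:0.
Shift J4→4, J1→6, J2→6, J5→4.
Schedule J3@1, J4@4, J1@6, J2@6, J5@4: h1:4  h2:4  h3:4  h4:3  h5:2  h6:4  h7:4  h8:1  h9:1 — peak 4.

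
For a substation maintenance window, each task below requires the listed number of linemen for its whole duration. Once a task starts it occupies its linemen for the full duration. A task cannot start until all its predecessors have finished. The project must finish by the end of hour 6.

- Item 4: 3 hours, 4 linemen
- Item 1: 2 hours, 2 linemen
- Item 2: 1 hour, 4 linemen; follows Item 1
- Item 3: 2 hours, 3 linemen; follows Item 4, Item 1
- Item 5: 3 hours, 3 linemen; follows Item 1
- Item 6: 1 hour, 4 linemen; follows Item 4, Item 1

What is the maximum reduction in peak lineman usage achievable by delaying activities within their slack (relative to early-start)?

4

Early-start peak: h1:6  h2:6  h3:11  h4:10  h5:6  h6:0 ⇒ 11.
Leveled (Item 4@1, Item 1@1, Item 2@4, Item 3@5, Item 5@3, Item 6@6): h1:6  h2:6  h3:7  h4:7  h5:6  h6:7 ⇒ 7.
Reduction 11 − 7 = 4.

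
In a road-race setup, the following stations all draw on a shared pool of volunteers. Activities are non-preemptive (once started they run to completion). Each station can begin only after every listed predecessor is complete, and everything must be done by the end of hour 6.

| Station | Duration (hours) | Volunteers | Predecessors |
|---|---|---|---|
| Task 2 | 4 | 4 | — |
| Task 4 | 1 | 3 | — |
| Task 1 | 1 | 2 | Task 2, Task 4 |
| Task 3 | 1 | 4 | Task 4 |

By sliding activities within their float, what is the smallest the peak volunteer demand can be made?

Early-start (Task 2@1, Task 4@1, Task 1@5, Task 3@2) gives peak 8: h1:7  h2:8  h3:4  h4:4  h5:2  h6:0.
Shift Task 4→5, Task 1→6, Task 3→6.
Schedule Task 2@1, Task 4@5, Task 1@6, Task 3@6: h1:4  h2:4  h3:4  h4:4  h5:3  h6:6 — peak 6.

6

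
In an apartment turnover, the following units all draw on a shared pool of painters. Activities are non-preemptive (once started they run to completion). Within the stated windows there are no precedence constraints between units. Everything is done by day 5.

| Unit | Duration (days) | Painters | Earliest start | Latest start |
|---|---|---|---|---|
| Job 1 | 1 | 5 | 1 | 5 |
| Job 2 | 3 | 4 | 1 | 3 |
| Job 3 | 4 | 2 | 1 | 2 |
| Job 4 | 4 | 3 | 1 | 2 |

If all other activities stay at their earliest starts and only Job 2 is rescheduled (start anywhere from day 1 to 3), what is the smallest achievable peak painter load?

Job 2@1: d1:14  d2:9  d3:9  d4:5  d5:0 → peak 14
Job 2@2: d1:10  d2:9  d3:9  d4:9  d5:0 → peak 10
Job 2@3: d1:10  d2:5  d3:9  d4:9  d5:4 → peak 10
Best is Job 2@2, peak 10.

10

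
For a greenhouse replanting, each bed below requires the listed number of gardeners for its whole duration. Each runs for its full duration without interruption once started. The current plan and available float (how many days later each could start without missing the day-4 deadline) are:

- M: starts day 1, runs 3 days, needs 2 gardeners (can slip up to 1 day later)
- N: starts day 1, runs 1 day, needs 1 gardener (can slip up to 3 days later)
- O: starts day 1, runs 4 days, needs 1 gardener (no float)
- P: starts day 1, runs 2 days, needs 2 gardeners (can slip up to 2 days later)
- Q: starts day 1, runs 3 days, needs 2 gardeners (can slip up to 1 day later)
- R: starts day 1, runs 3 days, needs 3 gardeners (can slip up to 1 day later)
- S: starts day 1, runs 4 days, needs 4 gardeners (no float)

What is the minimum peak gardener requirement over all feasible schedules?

14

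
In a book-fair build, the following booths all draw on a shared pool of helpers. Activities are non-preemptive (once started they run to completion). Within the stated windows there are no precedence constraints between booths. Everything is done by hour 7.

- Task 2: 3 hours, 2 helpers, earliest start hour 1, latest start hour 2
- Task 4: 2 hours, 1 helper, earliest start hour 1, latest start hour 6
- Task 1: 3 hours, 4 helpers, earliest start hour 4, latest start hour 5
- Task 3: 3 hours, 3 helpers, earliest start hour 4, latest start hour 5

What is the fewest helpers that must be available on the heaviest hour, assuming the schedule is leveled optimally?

Schedule Task 2@1, Task 4@1, Task 1@4, Task 3@4: h1:3  h2:3  h3:2  h4:7  h5:7  h6:7  h7:0 — peak 7.

7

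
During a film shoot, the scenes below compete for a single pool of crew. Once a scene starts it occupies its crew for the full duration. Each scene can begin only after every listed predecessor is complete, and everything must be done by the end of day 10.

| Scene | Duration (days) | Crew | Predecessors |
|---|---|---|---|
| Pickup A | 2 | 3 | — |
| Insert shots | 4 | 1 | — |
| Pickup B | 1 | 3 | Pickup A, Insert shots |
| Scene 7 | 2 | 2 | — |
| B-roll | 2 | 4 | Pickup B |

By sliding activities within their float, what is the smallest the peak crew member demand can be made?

Early-start (Pickup A@1, Insert shots@1, Pickup B@5, Scene 7@1, B-roll@6) gives peak 6: d1:6  d2:6  d3:1  d4:1  d5:3  d6:4  d7:4  d8:0  d9:0  d10:0.
Shift Scene 7→3.
Schedule Pickup A@1, Insert shots@1, Pickup B@5, Scene 7@3, B-roll@6: d1:4  d2:4  d3:3  d4:3  d5:3  d6:4  d7:4  d8:0  d9:0  d10:0 — peak 4.

4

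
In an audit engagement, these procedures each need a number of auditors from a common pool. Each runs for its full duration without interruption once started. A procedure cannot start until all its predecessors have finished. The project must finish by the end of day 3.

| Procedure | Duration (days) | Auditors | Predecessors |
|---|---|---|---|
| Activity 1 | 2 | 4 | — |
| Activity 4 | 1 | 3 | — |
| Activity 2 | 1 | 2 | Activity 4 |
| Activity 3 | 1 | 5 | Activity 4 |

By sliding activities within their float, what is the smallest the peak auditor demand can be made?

Early-start (Activity 1@1, Activity 4@1, Activity 2@2, Activity 3@2) gives peak 11: d1:7  d2:11  d3:0.
Shift Activity 3→3.
Schedule Activity 1@1, Activity 4@1, Activity 2@2, Activity 3@3: d1:7  d2:6  d3:5 — peak 7.
No arrangement of the 10 feasible schedules does better.

7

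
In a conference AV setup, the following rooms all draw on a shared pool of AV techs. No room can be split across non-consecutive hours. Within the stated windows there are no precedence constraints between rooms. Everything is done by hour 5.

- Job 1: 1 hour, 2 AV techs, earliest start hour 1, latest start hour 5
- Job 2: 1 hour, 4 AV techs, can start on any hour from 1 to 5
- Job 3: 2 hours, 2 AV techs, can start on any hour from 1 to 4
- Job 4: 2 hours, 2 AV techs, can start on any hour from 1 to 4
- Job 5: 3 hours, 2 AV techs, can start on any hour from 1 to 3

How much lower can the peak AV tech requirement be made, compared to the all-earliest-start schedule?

Early-start peak: h1:12  h2:6  h3:2  h4:0  h5:0 ⇒ 12.
Leveled (Job 1@1, Job 2@5, Job 3@1, Job 4@3, Job 5@2): h1:4  h2:4  h3:4  h4:4  h5:4 ⇒ 4.
Reduction 12 − 4 = 8.

8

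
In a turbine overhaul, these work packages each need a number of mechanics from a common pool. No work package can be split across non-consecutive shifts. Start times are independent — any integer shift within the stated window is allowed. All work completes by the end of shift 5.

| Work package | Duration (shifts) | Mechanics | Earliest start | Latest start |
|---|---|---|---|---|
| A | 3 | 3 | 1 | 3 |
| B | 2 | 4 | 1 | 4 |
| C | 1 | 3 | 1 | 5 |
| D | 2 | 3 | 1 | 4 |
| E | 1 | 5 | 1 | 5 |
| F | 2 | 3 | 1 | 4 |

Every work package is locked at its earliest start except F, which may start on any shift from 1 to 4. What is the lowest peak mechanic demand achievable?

18

F@1: s1:21  s2:13  s3:3  s4:0  s5:0 → peak 21
F@2: s1:18  s2:13  s3:6  s4:0  s5:0 → peak 18
F@3: s1:18  s2:10  s3:6  s4:3  s5:0 → peak 18
F@4: s1:18  s2:10  s3:3  s4:3  s5:3 → peak 18
Best is F@2, peak 18.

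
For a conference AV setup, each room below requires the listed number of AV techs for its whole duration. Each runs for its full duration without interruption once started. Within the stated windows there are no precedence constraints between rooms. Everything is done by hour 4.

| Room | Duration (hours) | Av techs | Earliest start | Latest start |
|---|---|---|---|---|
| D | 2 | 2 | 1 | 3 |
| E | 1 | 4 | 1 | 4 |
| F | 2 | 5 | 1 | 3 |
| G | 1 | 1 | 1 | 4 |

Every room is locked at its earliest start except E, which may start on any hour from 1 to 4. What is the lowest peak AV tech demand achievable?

8

E@1: h1:12  h2:7  h3:0  h4:0 → peak 12
E@2: h1:8  h2:11  h3:0  h4:0 → peak 11
E@3: h1:8  h2:7  h3:4  h4:0 → peak 8
E@4: h1:8  h2:7  h3:0  h4:4 → peak 8
Best is E@3, peak 8.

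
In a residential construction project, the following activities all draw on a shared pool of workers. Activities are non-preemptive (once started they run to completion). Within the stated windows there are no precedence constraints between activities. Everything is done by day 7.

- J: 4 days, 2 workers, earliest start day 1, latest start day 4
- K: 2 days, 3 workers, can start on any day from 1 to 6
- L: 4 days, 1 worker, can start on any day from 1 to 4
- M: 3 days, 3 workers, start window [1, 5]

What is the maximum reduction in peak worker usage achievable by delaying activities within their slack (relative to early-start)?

4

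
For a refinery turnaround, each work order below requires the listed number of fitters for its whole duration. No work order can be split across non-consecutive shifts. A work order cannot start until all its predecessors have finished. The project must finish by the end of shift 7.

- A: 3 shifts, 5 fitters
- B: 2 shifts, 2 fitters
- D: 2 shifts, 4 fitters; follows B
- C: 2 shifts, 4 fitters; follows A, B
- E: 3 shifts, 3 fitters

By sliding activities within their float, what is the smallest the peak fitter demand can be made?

Early-start (A@1, B@1, D@3, C@4, E@1) gives peak 12: s1:10  s2:10  s3:12  s4:8  s5:4  s6:0  s7:0.
Shift D→4, C→6, E→4.
Schedule A@1, B@1, D@4, C@6, E@4: s1:7  s2:7  s3:5  s4:7  s5:7  s6:7  s7:4 — peak 7.
Total fitter-shifts = 44 over 7 shifts ⇒ peak ≥ ⌈44/7⌉ = 7, so 7 is optimal.

7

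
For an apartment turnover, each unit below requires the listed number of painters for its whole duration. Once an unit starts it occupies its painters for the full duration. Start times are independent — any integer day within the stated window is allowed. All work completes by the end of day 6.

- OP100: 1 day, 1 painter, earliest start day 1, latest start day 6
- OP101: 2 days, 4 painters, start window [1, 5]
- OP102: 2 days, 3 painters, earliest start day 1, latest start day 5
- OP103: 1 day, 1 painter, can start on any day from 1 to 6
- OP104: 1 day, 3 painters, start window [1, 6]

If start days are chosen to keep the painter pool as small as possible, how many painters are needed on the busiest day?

4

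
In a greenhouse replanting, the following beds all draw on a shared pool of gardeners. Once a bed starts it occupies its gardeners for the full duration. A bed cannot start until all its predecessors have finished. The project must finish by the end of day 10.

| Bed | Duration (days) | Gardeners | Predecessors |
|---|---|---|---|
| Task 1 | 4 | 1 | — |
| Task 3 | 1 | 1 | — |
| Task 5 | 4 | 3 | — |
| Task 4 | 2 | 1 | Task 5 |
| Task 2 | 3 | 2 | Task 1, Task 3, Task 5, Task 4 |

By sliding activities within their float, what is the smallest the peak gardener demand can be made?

Early-start (Task 1@1, Task 3@1, Task 5@1, Task 4@5, Task 2@7) gives peak 5: d1:5  d2:4  d3:4  d4:4  d5:1  d6:1  d7:2  d8:2  d9:2  d10:0.
Shift Task 5→2, Task 4→6, Task 2→8.
Schedule Task 1@1, Task 3@1, Task 5@2, Task 4@6, Task 2@8: d1:2  d2:4  d3:4  d4:4  d5:3  d6:1  d7:1  d8:2  d9:2  d10:2 — peak 4.

4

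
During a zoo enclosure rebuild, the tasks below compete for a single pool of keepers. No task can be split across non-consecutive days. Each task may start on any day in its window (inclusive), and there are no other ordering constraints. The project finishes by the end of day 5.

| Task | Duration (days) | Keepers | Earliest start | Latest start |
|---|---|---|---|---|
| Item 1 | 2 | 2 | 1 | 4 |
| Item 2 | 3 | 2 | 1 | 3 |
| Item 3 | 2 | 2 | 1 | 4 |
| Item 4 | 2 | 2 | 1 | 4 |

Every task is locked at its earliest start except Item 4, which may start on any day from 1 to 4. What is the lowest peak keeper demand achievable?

6

Item 4@1: d1:8  d2:8  d3:2  d4:0  d5:0 → peak 8
Item 4@2: d1:6  d2:8  d3:4  d4:0  d5:0 → peak 8
Item 4@3: d1:6  d2:6  d3:4  d4:2  d5:0 → peak 6
Item 4@4: d1:6  d2:6  d3:2  d4:2  d5:2 → peak 6
Best is Item 4@3, peak 6.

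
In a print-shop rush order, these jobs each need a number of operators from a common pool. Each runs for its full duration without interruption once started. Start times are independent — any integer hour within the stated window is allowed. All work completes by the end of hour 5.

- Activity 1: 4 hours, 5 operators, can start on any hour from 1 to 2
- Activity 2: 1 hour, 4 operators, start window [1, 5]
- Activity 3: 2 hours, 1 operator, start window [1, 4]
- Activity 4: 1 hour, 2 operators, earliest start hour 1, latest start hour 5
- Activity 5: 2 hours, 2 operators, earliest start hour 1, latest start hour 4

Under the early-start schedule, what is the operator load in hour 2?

At early start, hour 2 has: Activity 1, Activity 3, Activity 5.
Demand: 5 + 1 + 2 = 8.

8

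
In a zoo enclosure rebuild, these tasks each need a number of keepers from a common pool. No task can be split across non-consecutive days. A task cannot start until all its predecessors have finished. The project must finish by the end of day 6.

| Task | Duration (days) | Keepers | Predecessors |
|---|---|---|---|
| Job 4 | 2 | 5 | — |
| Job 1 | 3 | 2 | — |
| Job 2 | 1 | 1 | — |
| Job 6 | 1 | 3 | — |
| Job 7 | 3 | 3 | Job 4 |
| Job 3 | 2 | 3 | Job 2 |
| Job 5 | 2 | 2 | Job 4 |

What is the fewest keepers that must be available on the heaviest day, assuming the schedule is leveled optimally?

7

Early-start (Job 4@1, Job 1@1, Job 2@1, Job 6@1, Job 7@3, Job 3@2, Job 5@3) gives peak 11: d1:11  d2:10  d3:10  d4:5  d5:3  d6:0.
Shift Job 2→4, Job 6→3, Job 7→4, Job 3→5.
Schedule Job 4@1, Job 1@1, Job 2@4, Job 6@3, Job 7@4, Job 3@5, Job 5@3: d1:7  d2:7  d3:7  d4:6  d5:6  d6:6 — peak 7.
Total keeper-days = 39 over 6 days ⇒ peak ≥ ⌈39/6⌉ = 7, so 7 is optimal.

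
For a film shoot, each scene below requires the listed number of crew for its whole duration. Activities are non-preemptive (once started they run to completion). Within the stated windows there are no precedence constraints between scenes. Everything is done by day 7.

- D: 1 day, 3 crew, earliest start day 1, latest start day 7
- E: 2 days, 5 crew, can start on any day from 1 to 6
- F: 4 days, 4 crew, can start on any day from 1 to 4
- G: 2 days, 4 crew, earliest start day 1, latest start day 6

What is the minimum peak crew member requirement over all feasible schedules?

8

Early-start (D@1, E@1, F@1, G@1) gives peak 16: d1:16  d2:13  d3:4  d4:4  d5:0  d6:0  d7:0.
Shift F→3, G→3.
Schedule D@1, E@1, F@3, G@3: d1:8  d2:5  d3:8  d4:8  d5:4  d6:4  d7:0 — peak 8.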